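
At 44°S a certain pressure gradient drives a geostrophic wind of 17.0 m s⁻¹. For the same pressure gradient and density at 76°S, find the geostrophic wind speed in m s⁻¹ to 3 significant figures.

With the same pressure gradient and density, V_g ∝ 1/f ∝ 1/sin φ.
V₂ = V₁ · sin φ₁ / sin φ₂ = 17.0 × sin 44° / sin 76°
V₂ = 17.0 × 0.6947/0.9703 = 12.2 m s⁻¹

12.2 m s⁻¹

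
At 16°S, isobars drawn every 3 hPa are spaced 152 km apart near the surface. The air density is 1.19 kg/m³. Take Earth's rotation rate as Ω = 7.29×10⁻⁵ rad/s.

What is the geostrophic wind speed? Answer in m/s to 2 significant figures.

Coriolis parameter at 16°S:
f = 2Ω sin φ = 2 × 7.29×10⁻⁵ × sin 16° = 4.02×10⁻⁵ s⁻¹
Pressure gradient: |∂P/∂n| = 300 Pa / 152000 m = 1.97×10⁻³ Pa/m
Geostrophic balance (pressure-gradient force = Coriolis force):
V_g = (1/(fρ)) |∂P/∂n| = 1.97×10⁻³ / (4.02×10⁻⁵ × 1.19) = 41.3 m/s

41 m/s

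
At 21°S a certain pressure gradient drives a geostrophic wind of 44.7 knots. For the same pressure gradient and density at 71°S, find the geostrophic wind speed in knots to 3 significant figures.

16.9 knots

With the same pressure gradient and density, V_g ∝ 1/f ∝ 1/sin φ.
V₂ = V₁ · sin φ₁ / sin φ₂ = 44.7 × sin 21° / sin 71°
V₂ = 44.7 × 0.3584/0.9455 = 16.9 knots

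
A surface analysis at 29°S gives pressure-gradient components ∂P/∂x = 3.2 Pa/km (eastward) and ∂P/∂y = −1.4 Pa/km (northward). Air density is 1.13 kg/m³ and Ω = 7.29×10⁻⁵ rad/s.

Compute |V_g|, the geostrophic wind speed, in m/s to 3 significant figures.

Coriolis parameter at 29°S:
f = 2Ω sin φ = 2 × 7.29×10⁻⁵ × sin 29° = 7.07×10⁻⁵ s⁻¹
In the Southern Hemisphere f is negative: f = −7.07×10⁻⁵ s⁻¹.
Component geostrophic relations (x east, y north):
u_g = −(1/(fρ)) ∂P/∂y,  v_g = (1/(fρ)) ∂P/∂x
u_g = −(−1.4×10⁻³)/(−7.07×10⁻⁵ × 1.13) = −17.5 m/s;  v_g = (3.2×10⁻³)/(−7.07×10⁻⁵ × 1.13) = −40.1 m/s
|V_g| = √(u_g² + v_g²) = 43.7 m/s

43.7 m/s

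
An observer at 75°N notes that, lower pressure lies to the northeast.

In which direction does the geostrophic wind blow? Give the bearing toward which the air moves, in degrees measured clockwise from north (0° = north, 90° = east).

The pressure-gradient force points toward the northeast (bearing 045°).
Geostrophic balance: in the Northern Hemisphere the Coriolis force deflects motion to the right, so the geostrophic wind blows 90° to the right of the pressure-gradient force (low pressure on the left).
Rotating 045° by 90° clockwise gives 135° — the wind blows toward the southeast.

135°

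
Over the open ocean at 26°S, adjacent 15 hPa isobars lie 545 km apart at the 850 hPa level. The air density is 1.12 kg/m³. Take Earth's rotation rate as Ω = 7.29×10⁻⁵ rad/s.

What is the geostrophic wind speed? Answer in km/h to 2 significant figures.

140 km/h

Coriolis parameter at 26°S:
f = 2Ω sin φ = 2 × 7.29×10⁻⁵ × sin 26° = 6.39×10⁻⁵ s⁻¹
Pressure gradient: |∂P/∂n| = 1500 Pa / 545000 m = 2.75×10⁻³ Pa/m
Geostrophic balance (pressure-gradient force = Coriolis force):
V_g = (1/(fρ)) |∂P/∂n| = 2.75×10⁻³ / (6.39×10⁻⁵ × 1.12) = 38.4 m/s
Converting: 38.4 m/s × 3.6 = 140 km/h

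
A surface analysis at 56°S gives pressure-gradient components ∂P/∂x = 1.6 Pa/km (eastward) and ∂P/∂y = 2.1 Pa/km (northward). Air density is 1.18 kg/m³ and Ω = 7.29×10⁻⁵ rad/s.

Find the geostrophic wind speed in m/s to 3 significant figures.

18.5 m/s

Coriolis parameter at 56°S:
f = 2Ω sin φ = 2 × 7.29×10⁻⁵ × sin 56° = 1.21×10⁻⁴ s⁻¹
In the Southern Hemisphere f is negative: f = −1.21×10⁻⁴ s⁻¹.
Component geostrophic relations (x east, y north):
u_g = −(1/(fρ)) ∂P/∂y,  v_g = (1/(fρ)) ∂P/∂x
u_g = −(2.1×10⁻³)/(−1.21×10⁻⁴ × 1.18) = 14.7 m/s;  v_g = (1.6×10⁻³)/(−1.21×10⁻⁴ × 1.18) = −11.2 m/s
|V_g| = √(u_g² + v_g²) = 18.5 m/s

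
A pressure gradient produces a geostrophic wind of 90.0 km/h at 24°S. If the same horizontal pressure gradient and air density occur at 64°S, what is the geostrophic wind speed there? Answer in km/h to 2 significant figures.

41 km/h

With the same pressure gradient and density, V_g ∝ 1/f ∝ 1/sin φ.
V₂ = V₁ · sin φ₁ / sin φ₂ = 90.0 × sin 24° / sin 64°
V₂ = 90.0 × 0.4067/0.8988 = 41 km/h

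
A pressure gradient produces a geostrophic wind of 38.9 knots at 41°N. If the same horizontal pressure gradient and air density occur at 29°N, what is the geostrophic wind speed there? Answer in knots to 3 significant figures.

With the same pressure gradient and density, V_g ∝ 1/f ∝ 1/sin φ.
V₂ = V₁ · sin φ₁ / sin φ₂ = 38.9 × sin 41° / sin 29°
V₂ = 38.9 × 0.6561/0.4848 = 52.6 knots

52.6 knots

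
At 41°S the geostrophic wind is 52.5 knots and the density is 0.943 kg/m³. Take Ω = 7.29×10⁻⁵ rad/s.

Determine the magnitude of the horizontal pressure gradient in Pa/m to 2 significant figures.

2.4×10⁻³ Pa/m

Coriolis parameter at 41°S:
f = 2Ω sin φ = 2 × 7.29×10⁻⁵ × sin 41° = 9.57×10⁻⁵ s⁻¹
Wind speed in SI: 52.5 knots = 27.0 m/s
Geostrophic balance rearranged: |∂P/∂n| = f ρ V_g
|∂P/∂n| = 9.57×10⁻⁵ × 0.943 × 27.0 = 2.44×10⁻³ Pa/m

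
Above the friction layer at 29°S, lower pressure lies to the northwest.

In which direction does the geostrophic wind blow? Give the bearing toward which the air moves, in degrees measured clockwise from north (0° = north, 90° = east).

225°

The pressure-gradient force points toward the northwest (bearing 315°).
Geostrophic balance: in the Southern Hemisphere the Coriolis force deflects motion to the left, so the geostrophic wind blows 90° to the left of the pressure-gradient force (low pressure on the right).
Rotating 315° by 90° counterclockwise gives 225° — the wind blows toward the southwest.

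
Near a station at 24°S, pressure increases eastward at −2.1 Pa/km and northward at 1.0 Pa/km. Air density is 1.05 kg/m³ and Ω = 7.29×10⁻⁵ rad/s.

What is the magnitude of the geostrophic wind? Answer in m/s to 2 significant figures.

Coriolis parameter at 24°S:
f = 2Ω sin φ = 2 × 7.29×10⁻⁵ × sin 24° = 5.93×10⁻⁵ s⁻¹
In the Southern Hemisphere f is negative: f = −5.93×10⁻⁵ s⁻¹.
Component geostrophic relations (x east, y north):
u_g = −(1/(fρ)) ∂P/∂y,  v_g = (1/(fρ)) ∂P/∂x
u_g = −(1.0×10⁻³)/(−5.93×10⁻⁵ × 1.05) = 16.1 m/s;  v_g = (−2.1×10⁻³)/(−5.93×10⁻⁵ × 1.05) = 33.7 m/s
|V_g| = √(u_g² + v_g²) = 37.4 m/s

37 m/s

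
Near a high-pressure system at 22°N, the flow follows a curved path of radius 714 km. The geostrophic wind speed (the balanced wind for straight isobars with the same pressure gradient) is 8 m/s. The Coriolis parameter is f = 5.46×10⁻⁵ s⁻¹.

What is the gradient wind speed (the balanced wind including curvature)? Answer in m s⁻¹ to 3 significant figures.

Around a high, pressure-gradient force acts outward with centrifugal, so Coriolis balances both:
fV = (1/ρ)|∂P/∂n| + V²/R  →  V² − fR·V + fR·V_g = 0
With fR = 5.46×10⁻⁵ × 714×10³ m = 39.0 m/s:
V = [fR − √((fR)² − 4 fR V_g)]/2 = [39.0 − √(39.0² − 4×39.0×8)]/2 = 11.2 m/s
Supergeostrophic (V > V_g = 8 m/s), as expected around a high.

11.2 m s⁻¹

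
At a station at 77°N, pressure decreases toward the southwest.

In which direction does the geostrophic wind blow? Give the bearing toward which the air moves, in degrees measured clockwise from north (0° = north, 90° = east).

315°

The pressure-gradient force points toward the southwest (bearing 225°).
Geostrophic balance: in the Northern Hemisphere the Coriolis force deflects motion to the right, so the geostrophic wind blows 90° to the right of the pressure-gradient force (low pressure on the left).
Rotating 225° by 90° clockwise gives 315° — the wind blows toward the northwest.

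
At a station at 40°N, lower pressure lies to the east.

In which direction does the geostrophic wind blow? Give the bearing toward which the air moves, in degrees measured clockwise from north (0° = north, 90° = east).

180°

The pressure-gradient force points toward the east (bearing 090°).
Geostrophic balance: in the Northern Hemisphere the Coriolis force deflects motion to the right, so the geostrophic wind blows 90° to the right of the pressure-gradient force (low pressure on the left).
Rotating 090° by 90° clockwise gives 180° — the wind blows toward the south.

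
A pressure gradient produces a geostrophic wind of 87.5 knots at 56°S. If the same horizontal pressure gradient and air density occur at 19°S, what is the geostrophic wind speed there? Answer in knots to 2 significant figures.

220 knots

With the same pressure gradient and density, V_g ∝ 1/f ∝ 1/sin φ.
V₂ = V₁ · sin φ₁ / sin φ₂ = 87.5 × sin 56° / sin 19°
V₂ = 87.5 × 0.8290/0.3256 = 220 knots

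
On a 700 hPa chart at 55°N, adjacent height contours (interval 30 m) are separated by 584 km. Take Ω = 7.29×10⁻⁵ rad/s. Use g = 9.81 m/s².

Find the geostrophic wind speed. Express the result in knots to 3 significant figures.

Coriolis parameter at 55°N:
f = 2Ω sin φ = 2 × 7.29×10⁻⁵ × sin 55° = 1.19×10⁻⁴ s⁻¹
Height gradient: |∂Z/∂n| = 30 m / 584000 m = 5.14×10⁻⁵
On a pressure surface, geostrophic balance gives V_g = (g/f)|∂Z/∂n|:
V_g = 9.81 × 5.14×10⁻⁵ / 1.19×10⁻⁴ = 4.22 m/s
Converting: 4.22 m/s × 1.944 = 8.20 knots

8.20 knots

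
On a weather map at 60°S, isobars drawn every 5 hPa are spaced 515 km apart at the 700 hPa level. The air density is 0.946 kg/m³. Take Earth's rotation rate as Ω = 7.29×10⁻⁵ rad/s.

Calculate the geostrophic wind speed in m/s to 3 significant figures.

8.13 m/s

Coriolis parameter at 60°S:
f = 2Ω sin φ = 2 × 7.29×10⁻⁵ × sin 60° = 1.26×10⁻⁴ s⁻¹
Pressure gradient: |∂P/∂n| = 500 Pa / 515000 m = 9.71×10⁻⁴ Pa/m
Geostrophic balance (pressure-gradient force = Coriolis force):
V_g = (1/(fρ)) |∂P/∂n| = 9.71×10⁻⁴ / (1.26×10⁻⁴ × 0.946) = 8.13 m/s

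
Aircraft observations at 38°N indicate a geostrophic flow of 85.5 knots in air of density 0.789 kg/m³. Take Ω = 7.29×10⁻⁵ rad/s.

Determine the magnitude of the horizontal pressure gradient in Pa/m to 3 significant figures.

Coriolis parameter at 38°N:
f = 2Ω sin φ = 2 × 7.29×10⁻⁵ × sin 38° = 8.98×10⁻⁵ s⁻¹
Wind speed in SI: 85.5 knots = 44.0 m/s
Geostrophic balance rearranged: |∂P/∂n| = f ρ V_g
|∂P/∂n| = 8.98×10⁻⁵ × 0.789 × 44.0 = 3.12×10⁻³ Pa/m

3.12×10⁻³ Pa/m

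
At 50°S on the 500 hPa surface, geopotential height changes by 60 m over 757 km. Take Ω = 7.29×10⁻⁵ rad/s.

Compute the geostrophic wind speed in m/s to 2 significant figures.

7.0 m/s

Coriolis parameter at 50°S:
f = 2Ω sin φ = 2 × 7.29×10⁻⁵ × sin 50° = 1.12×10⁻⁴ s⁻¹
Height gradient: |∂Z/∂n| = 60 m / 757000 m = 7.93×10⁻⁵
On a pressure surface, geostrophic balance gives V_g = (g/f)|∂Z/∂n|:
V_g = 9.81 × 7.93×10⁻⁵ / 1.12×10⁻⁴ = 6.96 m/s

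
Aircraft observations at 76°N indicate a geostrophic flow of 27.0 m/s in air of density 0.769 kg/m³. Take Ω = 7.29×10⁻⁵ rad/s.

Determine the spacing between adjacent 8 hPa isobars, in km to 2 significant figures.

270 km

Coriolis parameter at 76°N:
f = 2Ω sin φ = 2 × 7.29×10⁻⁵ × sin 76° = 1.41×10⁻⁴ s⁻¹
Geostrophic balance rearranged: |∂P/∂n| = f ρ V_g
|∂P/∂n| = 1.41×10⁻⁴ × 0.769 × 27.0 = 2.94×10⁻³ Pa/m
Isobar spacing: Δn = ΔP/|∂P/∂n| = 800 Pa / 2.94×10⁻³ Pa/m = 272357 m ≈ 270 km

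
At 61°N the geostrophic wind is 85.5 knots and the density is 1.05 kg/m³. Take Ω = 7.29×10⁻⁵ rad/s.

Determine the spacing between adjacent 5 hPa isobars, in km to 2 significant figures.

Coriolis parameter at 61°N:
f = 2Ω sin φ = 2 × 7.29×10⁻⁵ × sin 61° = 1.28×10⁻⁴ s⁻¹
Wind speed in SI: 85.5 knots = 44.0 m/s
Geostrophic balance rearranged: |∂P/∂n| = f ρ V_g
|∂P/∂n| = 1.28×10⁻⁴ × 1.05 × 44.0 = 5.89×10⁻³ Pa/m
Isobar spacing: Δn = ΔP/|∂P/∂n| = 500 Pa / 5.89×10⁻³ Pa/m = 84898 m ≈ 85 km

85 km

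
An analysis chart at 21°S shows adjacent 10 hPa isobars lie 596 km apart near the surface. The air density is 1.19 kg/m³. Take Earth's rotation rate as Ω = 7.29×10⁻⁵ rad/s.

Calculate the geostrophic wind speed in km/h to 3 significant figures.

97.1 km/h

Coriolis parameter at 21°S:
f = 2Ω sin φ = 2 × 7.29×10⁻⁵ × sin 21° = 5.23×10⁻⁵ s⁻¹
Pressure gradient: |∂P/∂n| = 1000 Pa / 596000 m = 1.68×10⁻³ Pa/m
Geostrophic balance (pressure-gradient force = Coriolis force):
V_g = (1/(fρ)) |∂P/∂n| = 1.68×10⁻³ / (5.23×10⁻⁵ × 1.19) = 27.0 m/s
Converting: 27.0 m/s × 3.6 = 97.1 km/h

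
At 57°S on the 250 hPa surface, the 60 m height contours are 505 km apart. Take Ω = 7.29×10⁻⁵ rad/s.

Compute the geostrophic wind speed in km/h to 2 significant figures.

34 km/h

Coriolis parameter at 57°S:
f = 2Ω sin φ = 2 × 7.29×10⁻⁵ × sin 57° = 1.22×10⁻⁴ s⁻¹
Height gradient: |∂Z/∂n| = 60 m / 505000 m = 1.19×10⁻⁴
On a pressure surface, geostrophic balance gives V_g = (g/f)|∂Z/∂n|:
V_g = 9.81 × 1.19×10⁻⁴ / 1.22×10⁻⁴ = 9.53 m/s
Converting: 9.53 m/s × 3.6 = 34 km/h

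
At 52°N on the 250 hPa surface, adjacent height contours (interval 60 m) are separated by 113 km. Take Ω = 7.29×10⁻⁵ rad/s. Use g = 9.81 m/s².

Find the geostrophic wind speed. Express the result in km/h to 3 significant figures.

Coriolis parameter at 52°N:
f = 2Ω sin φ = 2 × 7.29×10⁻⁵ × sin 52° = 1.15×10⁻⁴ s⁻¹
Height gradient: |∂Z/∂n| = 60 m / 113000 m = 5.31×10⁻⁴
On a pressure surface, geostrophic balance gives V_g = (g/f)|∂Z/∂n|:
V_g = 9.81 × 5.31×10⁻⁴ / 1.15×10⁻⁴ = 45.3 m/s
Converting: 45.3 m/s × 3.6 = 163 km/h

163 km/h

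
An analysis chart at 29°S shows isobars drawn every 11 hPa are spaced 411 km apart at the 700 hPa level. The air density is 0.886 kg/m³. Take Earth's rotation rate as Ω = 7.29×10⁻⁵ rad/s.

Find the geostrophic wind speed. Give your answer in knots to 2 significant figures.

Coriolis parameter at 29°S:
f = 2Ω sin φ = 2 × 7.29×10⁻⁵ × sin 29° = 7.07×10⁻⁵ s⁻¹
Pressure gradient: |∂P/∂n| = 1100 Pa / 411000 m = 2.68×10⁻³ Pa/m
Geostrophic balance (pressure-gradient force = Coriolis force):
V_g = (1/(fρ)) |∂P/∂n| = 2.68×10⁻³ / (7.07×10⁻⁵ × 0.886) = 42.7 m/s
Converting: 42.7 m/s × 1.944 = 83 knots

83 knots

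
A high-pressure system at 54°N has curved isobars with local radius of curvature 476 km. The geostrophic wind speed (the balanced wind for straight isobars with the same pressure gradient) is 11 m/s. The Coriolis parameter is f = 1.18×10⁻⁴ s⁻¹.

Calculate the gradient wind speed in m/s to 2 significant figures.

15 m/s

Around a high, pressure-gradient force acts outward with centrifugal, so Coriolis balances both:
fV = (1/ρ)|∂P/∂n| + V²/R  →  V² − fR·V + fR·V_g = 0
With fR = 1.18×10⁻⁴ × 476×10³ m = 56.2 m/s:
V = [fR − √((fR)² − 4 fR V_g)]/2 = [56.2 − √(56.2² − 4×56.2×11)]/2 = 15 m/s
Supergeostrophic (V > V_g = 11 m/s), as expected around a high.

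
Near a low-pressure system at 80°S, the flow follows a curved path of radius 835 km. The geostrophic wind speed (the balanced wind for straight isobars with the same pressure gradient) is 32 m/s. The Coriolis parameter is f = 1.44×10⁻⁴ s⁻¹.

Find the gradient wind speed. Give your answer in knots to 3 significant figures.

51.1 knots

Around a low, centrifugal force acts outward with Coriolis, so pressure-gradient force balances both:
(1/ρ)|∂P/∂n| = fV + V²/R  →  V² + fR·V − fR·V_g = 0
With fR = 1.44×10⁻⁴ × 835×10³ m = 120 m/s:
V = [−fR + √((fR)² + 4 fR V_g)]/2 = [−120 + √(120² + 4×120×32)]/2 = 26.3 m/s
Subgeostrophic (V < V_g = 32 m/s), as expected around a low.
Converting: 26.3 m/s × 1.944 = 51.1 knots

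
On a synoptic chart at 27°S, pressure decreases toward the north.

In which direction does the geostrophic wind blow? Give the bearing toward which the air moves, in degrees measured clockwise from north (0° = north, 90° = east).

The pressure-gradient force points toward the north (bearing 000°).
Geostrophic balance: in the Southern Hemisphere the Coriolis force deflects motion to the left, so the geostrophic wind blows 90° to the left of the pressure-gradient force (low pressure on the right).
Rotating 000° by 90° counterclockwise gives 270° — the wind blows toward the west.

270°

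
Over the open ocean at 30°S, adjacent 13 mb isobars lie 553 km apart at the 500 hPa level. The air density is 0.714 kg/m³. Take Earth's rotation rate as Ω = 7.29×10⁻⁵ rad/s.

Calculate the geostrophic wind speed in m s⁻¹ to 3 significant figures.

Coriolis parameter at 30°S:
f = 2Ω sin φ = 2 × 7.29×10⁻⁵ × sin 30° = 7.29×10⁻⁵ s⁻¹
Pressure gradient: |∂P/∂n| = 1300 Pa / 553000 m = 2.35×10⁻³ Pa/m
Geostrophic balance (pressure-gradient force = Coriolis force):
V_g = (1/(fρ)) |∂P/∂n| = 2.35×10⁻³ / (7.29×10⁻⁵ × 0.714) = 45.2 m/s

45.2 m s⁻¹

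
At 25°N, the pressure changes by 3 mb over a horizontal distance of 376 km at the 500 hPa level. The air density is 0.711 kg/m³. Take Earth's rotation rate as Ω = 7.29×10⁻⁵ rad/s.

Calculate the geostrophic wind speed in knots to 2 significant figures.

Coriolis parameter at 25°N:
f = 2Ω sin φ = 2 × 7.29×10⁻⁵ × sin 25° = 6.16×10⁻⁵ s⁻¹
Pressure gradient: |∂P/∂n| = 300 Pa / 376000 m = 7.98×10⁻⁴ Pa/m
Geostrophic balance (pressure-gradient force = Coriolis force):
V_g = (1/(fρ)) |∂P/∂n| = 7.98×10⁻⁴ / (6.16×10⁻⁵ × 0.711) = 18.2 m/s
Converting: 18.2 m/s × 1.944 = 35 knots

35 knots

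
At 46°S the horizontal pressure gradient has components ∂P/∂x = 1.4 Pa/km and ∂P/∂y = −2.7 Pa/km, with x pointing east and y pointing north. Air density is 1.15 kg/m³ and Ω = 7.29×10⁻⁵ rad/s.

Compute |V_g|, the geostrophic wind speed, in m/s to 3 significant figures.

25.2 m/s

Coriolis parameter at 46°S:
f = 2Ω sin φ = 2 × 7.29×10⁻⁵ × sin 46° = 1.05×10⁻⁴ s⁻¹
In the Southern Hemisphere f is negative: f = −1.05×10⁻⁴ s⁻¹.
Component geostrophic relations (x east, y north):
u_g = −(1/(fρ)) ∂P/∂y,  v_g = (1/(fρ)) ∂P/∂x
u_g = −(−2.7×10⁻³)/(−1.05×10⁻⁴ × 1.15) = −22.4 m/s;  v_g = (1.4×10⁻³)/(−1.05×10⁻⁴ × 1.15) = −11.6 m/s
|V_g| = √(u_g² + v_g²) = 25.2 m/s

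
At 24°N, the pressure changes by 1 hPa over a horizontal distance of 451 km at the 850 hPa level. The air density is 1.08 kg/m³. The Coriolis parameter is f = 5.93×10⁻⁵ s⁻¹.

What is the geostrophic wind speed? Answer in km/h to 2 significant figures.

12 km/h

Pressure gradient: |∂P/∂n| = 100 Pa / 451000 m = 2.22×10⁻⁴ Pa/m
Geostrophic balance (pressure-gradient force = Coriolis force):
V_g = (1/(fρ)) |∂P/∂n| = 2.22×10⁻⁴ / (5.93×10⁻⁵ × 1.08) = 3.46 m/s
Converting: 3.46 m/s × 3.6 = 12 km/h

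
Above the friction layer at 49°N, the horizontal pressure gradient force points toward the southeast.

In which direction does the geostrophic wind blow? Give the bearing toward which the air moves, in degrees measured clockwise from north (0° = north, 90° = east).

225°

The pressure-gradient force points toward the southeast (bearing 135°).
Geostrophic balance: in the Northern Hemisphere the Coriolis force deflects motion to the right, so the geostrophic wind blows 90° to the right of the pressure-gradient force (low pressure on the left).
Rotating 135° by 90° clockwise gives 225° — the wind blows toward the southwest.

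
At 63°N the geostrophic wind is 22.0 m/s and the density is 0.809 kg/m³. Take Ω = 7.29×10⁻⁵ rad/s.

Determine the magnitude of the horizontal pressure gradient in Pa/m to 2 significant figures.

Coriolis parameter at 63°N:
f = 2Ω sin φ = 2 × 7.29×10⁻⁵ × sin 63° = 1.30×10⁻⁴ s⁻¹
Geostrophic balance rearranged: |∂P/∂n| = f ρ V_g
|∂P/∂n| = 1.30×10⁻⁴ × 0.809 × 22.0 = 2.31×10⁻³ Pa/m

2.3×10⁻³ Pa/m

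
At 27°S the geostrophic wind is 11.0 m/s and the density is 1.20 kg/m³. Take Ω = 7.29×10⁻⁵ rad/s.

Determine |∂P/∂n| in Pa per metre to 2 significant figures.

Coriolis parameter at 27°S:
f = 2Ω sin φ = 2 × 7.29×10⁻⁵ × sin 27° = 6.62×10⁻⁵ s⁻¹
Geostrophic balance rearranged: |∂P/∂n| = f ρ V_g
|∂P/∂n| = 6.62×10⁻⁵ × 1.20 × 11.0 = 8.74×10⁻⁴ Pa/m

8.7×10⁻⁴ Pa/m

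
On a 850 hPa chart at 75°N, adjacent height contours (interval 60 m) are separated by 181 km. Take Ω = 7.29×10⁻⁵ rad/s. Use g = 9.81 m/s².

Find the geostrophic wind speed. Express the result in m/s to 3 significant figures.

23.1 m/s

Coriolis parameter at 75°N:
f = 2Ω sin φ = 2 × 7.29×10⁻⁵ × sin 75° = 1.41×10⁻⁴ s⁻¹
Height gradient: |∂Z/∂n| = 60 m / 181000 m = 3.31×10⁻⁴
On a pressure surface, geostrophic balance gives V_g = (g/f)|∂Z/∂n|:
V_g = 9.81 × 3.31×10⁻⁴ / 1.41×10⁻⁴ = 23.1 m/s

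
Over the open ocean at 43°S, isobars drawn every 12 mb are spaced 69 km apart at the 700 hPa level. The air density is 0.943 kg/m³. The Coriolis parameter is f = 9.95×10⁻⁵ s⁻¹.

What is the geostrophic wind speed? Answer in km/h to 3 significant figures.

Pressure gradient: |∂P/∂n| = 1200 Pa / 69000 m = 1.74×10⁻² Pa/m
Geostrophic balance (pressure-gradient force = Coriolis force):
V_g = (1/(fρ)) |∂P/∂n| = 1.74×10⁻² / (9.95×10⁻⁵ × 0.943) = 185 m/s
Converting: 185 m/s × 3.6 = 667 km/h

667 km/h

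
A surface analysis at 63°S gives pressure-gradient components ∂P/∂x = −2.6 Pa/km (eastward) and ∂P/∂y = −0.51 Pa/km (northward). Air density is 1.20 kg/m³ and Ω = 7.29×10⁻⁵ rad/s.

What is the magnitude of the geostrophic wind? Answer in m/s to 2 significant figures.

17 m/s

Coriolis parameter at 63°S:
f = 2Ω sin φ = 2 × 7.29×10⁻⁵ × sin 63° = 1.30×10⁻⁴ s⁻¹
In the Southern Hemisphere f is negative: f = −1.30×10⁻⁴ s⁻¹.
Component geostrophic relations (x east, y north):
u_g = −(1/(fρ)) ∂P/∂y,  v_g = (1/(fρ)) ∂P/∂x
u_g = −(−0.51×10⁻³)/(−1.30×10⁻⁴ × 1.20) = −3.27 m/s;  v_g = (−2.6×10⁻³)/(−1.30×10⁻⁴ × 1.20) = 16.7 m/s
|V_g| = √(u_g² + v_g²) = 17.0 m/s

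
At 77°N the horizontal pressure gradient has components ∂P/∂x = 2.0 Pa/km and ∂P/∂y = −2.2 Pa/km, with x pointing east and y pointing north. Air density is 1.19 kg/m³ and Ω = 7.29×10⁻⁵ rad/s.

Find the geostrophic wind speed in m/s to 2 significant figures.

18 m/s

Coriolis parameter at 77°N:
f = 2Ω sin φ = 2 × 7.29×10⁻⁵ × sin 77° = 1.42×10⁻⁴ s⁻¹
Component geostrophic relations (x east, y north):
u_g = −(1/(fρ)) ∂P/∂y,  v_g = (1/(fρ)) ∂P/∂x
u_g = −(−2.2×10⁻³)/(1.42×10⁻⁴ × 1.19) = 13.0 m/s;  v_g = (2.0×10⁻³)/(1.42×10⁻⁴ × 1.19) = 11.8 m/s
|V_g| = √(u_g² + v_g²) = 17.6 m/s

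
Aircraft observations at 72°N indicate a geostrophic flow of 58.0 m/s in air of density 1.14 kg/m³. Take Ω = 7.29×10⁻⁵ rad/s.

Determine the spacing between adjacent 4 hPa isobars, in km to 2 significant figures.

44 km

Coriolis parameter at 72°N:
f = 2Ω sin φ = 2 × 7.29×10⁻⁵ × sin 72° = 1.39×10⁻⁴ s⁻¹
Geostrophic balance rearranged: |∂P/∂n| = f ρ V_g
|∂P/∂n| = 1.39×10⁻⁴ × 1.14 × 58.0 = 9.17×10⁻³ Pa/m
Isobar spacing: Δn = ΔP/|∂P/∂n| = 400 Pa / 9.17×10⁻³ Pa/m = 43628 m ≈ 44 km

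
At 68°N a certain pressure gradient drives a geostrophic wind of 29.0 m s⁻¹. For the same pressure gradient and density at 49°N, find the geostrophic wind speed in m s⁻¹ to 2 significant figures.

With the same pressure gradient and density, V_g ∝ 1/f ∝ 1/sin φ.
V₂ = V₁ · sin φ₁ / sin φ₂ = 29.0 × sin 68° / sin 49°
V₂ = 29.0 × 0.9272/0.7547 = 36 m s⁻¹

36 m s⁻¹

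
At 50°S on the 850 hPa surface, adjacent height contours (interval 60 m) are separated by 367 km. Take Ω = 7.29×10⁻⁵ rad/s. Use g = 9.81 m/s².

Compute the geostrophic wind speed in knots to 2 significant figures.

Coriolis parameter at 50°S:
f = 2Ω sin φ = 2 × 7.29×10⁻⁵ × sin 50° = 1.12×10⁻⁴ s⁻¹
Height gradient: |∂Z/∂n| = 60 m / 367000 m = 1.63×10⁻⁴
On a pressure surface, geostrophic balance gives V_g = (g/f)|∂Z/∂n|:
V_g = 9.81 × 1.63×10⁻⁴ / 1.12×10⁻⁴ = 14.4 m/s
Converting: 14.4 m/s × 1.944 = 28 knots

28 knots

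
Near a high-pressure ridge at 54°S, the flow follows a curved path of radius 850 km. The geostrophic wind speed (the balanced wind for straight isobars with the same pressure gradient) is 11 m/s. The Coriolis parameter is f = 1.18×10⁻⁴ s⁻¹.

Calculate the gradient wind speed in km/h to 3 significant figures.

45.3 km/h

Around a high, pressure-gradient force acts outward with centrifugal, so Coriolis balances both:
fV = (1/ρ)|∂P/∂n| + V²/R  →  V² − fR·V + fR·V_g = 0
With fR = 1.18×10⁻⁴ × 850×10³ m = 100 m/s:
V = [fR − √((fR)² − 4 fR V_g)]/2 = [100 − √(100² − 4×100×11)]/2 = 12.6 m/s
Supergeostrophic (V > V_g = 11 m/s), as expected around a high.
Converting: 12.6 m/s × 3.6 = 45.3 km/h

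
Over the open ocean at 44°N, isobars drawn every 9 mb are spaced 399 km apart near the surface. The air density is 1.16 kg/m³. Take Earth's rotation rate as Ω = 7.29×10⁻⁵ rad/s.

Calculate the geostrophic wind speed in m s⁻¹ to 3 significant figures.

19.2 m s⁻¹

Coriolis parameter at 44°N:
f = 2Ω sin φ = 2 × 7.29×10⁻⁵ × sin 44° = 1.01×10⁻⁴ s⁻¹
Pressure gradient: |∂P/∂n| = 900 Pa / 399000 m = 2.26×10⁻³ Pa/m
Geostrophic balance (pressure-gradient force = Coriolis force):
V_g = (1/(fρ)) |∂P/∂n| = 2.26×10⁻³ / (1.01×10⁻⁴ × 1.16) = 19.2 m/s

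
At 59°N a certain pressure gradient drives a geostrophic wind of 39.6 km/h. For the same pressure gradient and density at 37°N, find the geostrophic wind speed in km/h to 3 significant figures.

With the same pressure gradient and density, V_g ∝ 1/f ∝ 1/sin φ.
V₂ = V₁ · sin φ₁ / sin φ₂ = 39.6 × sin 59° / sin 37°
V₂ = 39.6 × 0.8572/0.6018 = 56.4 km/h

56.4 km/h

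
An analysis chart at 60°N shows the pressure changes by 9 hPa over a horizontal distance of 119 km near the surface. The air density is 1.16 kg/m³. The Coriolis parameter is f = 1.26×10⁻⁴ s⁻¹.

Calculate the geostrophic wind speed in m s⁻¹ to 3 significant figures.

51.7 m s⁻¹

Pressure gradient: |∂P/∂n| = 900 Pa / 119000 m = 7.56×10⁻³ Pa/m
Geostrophic balance (pressure-gradient force = Coriolis force):
V_g = (1/(fρ)) |∂P/∂n| = 7.56×10⁻³ / (1.26×10⁻⁴ × 1.16) = 51.7 m/s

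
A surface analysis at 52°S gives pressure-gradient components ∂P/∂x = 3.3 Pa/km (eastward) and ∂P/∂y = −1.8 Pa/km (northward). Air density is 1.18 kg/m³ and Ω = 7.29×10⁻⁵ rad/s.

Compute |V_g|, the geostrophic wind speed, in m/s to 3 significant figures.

Coriolis parameter at 52°S:
f = 2Ω sin φ = 2 × 7.29×10⁻⁵ × sin 52° = 1.15×10⁻⁴ s⁻¹
In the Southern Hemisphere f is negative: f = −1.15×10⁻⁴ s⁻¹.
Component geostrophic relations (x east, y north):
u_g = −(1/(fρ)) ∂P/∂y,  v_g = (1/(fρ)) ∂P/∂x
u_g = −(−1.8×10⁻³)/(−1.15×10⁻⁴ × 1.18) = −13.3 m/s;  v_g = (3.3×10⁻³)/(−1.15×10⁻⁴ × 1.18) = −24.3 m/s
|V_g| = √(u_g² + v_g²) = 27.7 m/s

27.7 m/s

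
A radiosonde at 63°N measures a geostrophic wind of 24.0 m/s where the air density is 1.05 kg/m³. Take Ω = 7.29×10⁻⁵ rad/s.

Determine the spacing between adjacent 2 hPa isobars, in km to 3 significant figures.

Coriolis parameter at 63°N:
f = 2Ω sin φ = 2 × 7.29×10⁻⁵ × sin 63° = 1.30×10⁻⁴ s⁻¹
Geostrophic balance rearranged: |∂P/∂n| = f ρ V_g
|∂P/∂n| = 1.30×10⁻⁴ × 1.05 × 24.0 = 3.27×10⁻³ Pa/m
Isobar spacing: Δn = ΔP/|∂P/∂n| = 200 Pa / 3.27×10⁻³ Pa/m = 61093 m ≈ 61.1 km

61.1 km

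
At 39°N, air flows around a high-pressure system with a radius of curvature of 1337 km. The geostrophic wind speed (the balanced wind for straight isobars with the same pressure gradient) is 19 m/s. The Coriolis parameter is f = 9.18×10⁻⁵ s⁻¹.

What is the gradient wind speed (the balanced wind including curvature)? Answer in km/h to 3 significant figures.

84.6 km/h

Around a high, pressure-gradient force acts outward with centrifugal, so Coriolis balances both:
fV = (1/ρ)|∂P/∂n| + V²/R  →  V² − fR·V + fR·V_g = 0
With fR = 9.18×10⁻⁵ × 1337×10³ m = 123 m/s:
V = [fR − √((fR)² − 4 fR V_g)]/2 = [123 − √(123² − 4×123×19)]/2 = 23.5 m/s
Supergeostrophic (V > V_g = 19 m/s), as expected around a high.
Converting: 23.5 m/s × 3.6 = 84.6 km/h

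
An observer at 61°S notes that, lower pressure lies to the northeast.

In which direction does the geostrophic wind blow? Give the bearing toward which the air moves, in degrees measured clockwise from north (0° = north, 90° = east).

The pressure-gradient force points toward the northeast (bearing 045°).
Geostrophic balance: in the Southern Hemisphere the Coriolis force deflects motion to the left, so the geostrophic wind blows 90° to the left of the pressure-gradient force (low pressure on the right).
Rotating 045° by 90° counterclockwise gives 315° — the wind blows toward the northwest.

315°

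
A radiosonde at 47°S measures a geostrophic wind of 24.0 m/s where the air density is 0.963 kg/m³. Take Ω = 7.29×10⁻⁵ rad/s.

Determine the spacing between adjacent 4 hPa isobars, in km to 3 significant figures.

Coriolis parameter at 47°S:
f = 2Ω sin φ = 2 × 7.29×10⁻⁵ × sin 47° = 1.07×10⁻⁴ s⁻¹
Geostrophic balance rearranged: |∂P/∂n| = f ρ V_g
|∂P/∂n| = 1.07×10⁻⁴ × 0.963 × 24.0 = 2.46×10⁻³ Pa/m
Isobar spacing: Δn = ΔP/|∂P/∂n| = 400 Pa / 2.46×10⁻³ Pa/m = 162307 m ≈ 162 km

162 km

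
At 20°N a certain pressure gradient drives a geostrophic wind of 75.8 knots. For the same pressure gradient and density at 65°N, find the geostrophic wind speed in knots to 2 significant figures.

With the same pressure gradient and density, V_g ∝ 1/f ∝ 1/sin φ.
V₂ = V₁ · sin φ₁ / sin φ₂ = 75.8 × sin 20° / sin 65°
V₂ = 75.8 × 0.3420/0.9063 = 29 knots

29 knots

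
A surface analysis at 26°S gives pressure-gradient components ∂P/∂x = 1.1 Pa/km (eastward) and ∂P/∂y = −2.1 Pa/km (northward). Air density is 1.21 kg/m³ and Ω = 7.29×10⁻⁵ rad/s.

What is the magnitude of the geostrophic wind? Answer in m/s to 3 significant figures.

Coriolis parameter at 26°S:
f = 2Ω sin φ = 2 × 7.29×10⁻⁵ × sin 26° = 6.39×10⁻⁵ s⁻¹
In the Southern Hemisphere f is negative: f = −6.39×10⁻⁵ s⁻¹.
Component geostrophic relations (x east, y north):
u_g = −(1/(fρ)) ∂P/∂y,  v_g = (1/(fρ)) ∂P/∂x
u_g = −(−2.1×10⁻³)/(−6.39×10⁻⁵ × 1.21) = −27.2 m/s;  v_g = (1.1×10⁻³)/(−6.39×10⁻⁵ × 1.21) = −14.2 m/s
|V_g| = √(u_g² + v_g²) = 30.7 m/s

30.7 m/s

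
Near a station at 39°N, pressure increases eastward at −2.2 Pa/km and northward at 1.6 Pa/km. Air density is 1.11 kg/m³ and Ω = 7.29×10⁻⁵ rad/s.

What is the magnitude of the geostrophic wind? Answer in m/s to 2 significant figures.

Coriolis parameter at 39°N:
f = 2Ω sin φ = 2 × 7.29×10⁻⁵ × sin 39° = 9.18×10⁻⁵ s⁻¹
Component geostrophic relations (x east, y north):
u_g = −(1/(fρ)) ∂P/∂y,  v_g = (1/(fρ)) ∂P/∂x
u_g = −(1.6×10⁻³)/(9.18×10⁻⁵ × 1.11) = −15.7 m/s;  v_g = (−2.2×10⁻³)/(9.18×10⁻⁵ × 1.11) = −21.6 m/s
|V_g| = √(u_g² + v_g²) = 26.7 m/s

27 m/s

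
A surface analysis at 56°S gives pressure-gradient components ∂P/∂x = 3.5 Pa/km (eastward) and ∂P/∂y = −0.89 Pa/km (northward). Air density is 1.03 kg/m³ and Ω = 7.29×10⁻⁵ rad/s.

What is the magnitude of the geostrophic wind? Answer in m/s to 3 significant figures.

Coriolis parameter at 56°S:
f = 2Ω sin φ = 2 × 7.29×10⁻⁵ × sin 56° = 1.21×10⁻⁴ s⁻¹
In the Southern Hemisphere f is negative: f = −1.21×10⁻⁴ s⁻¹.
Component geostrophic relations (x east, y north):
u_g = −(1/(fρ)) ∂P/∂y,  v_g = (1/(fρ)) ∂P/∂x
u_g = −(−0.89×10⁻³)/(−1.21×10⁻⁴ × 1.03) = −7.15 m/s;  v_g = (3.5×10⁻³)/(−1.21×10⁻⁴ × 1.03) = −28.1 m/s
|V_g| = √(u_g² + v_g²) = 29.0 m/s

29.0 m/s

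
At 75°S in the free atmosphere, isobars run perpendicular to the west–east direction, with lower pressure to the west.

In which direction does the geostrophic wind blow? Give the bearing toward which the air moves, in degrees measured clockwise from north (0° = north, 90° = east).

The pressure-gradient force points toward the west (bearing 270°).
Geostrophic balance: in the Southern Hemisphere the Coriolis force deflects motion to the left, so the geostrophic wind blows 90° to the left of the pressure-gradient force (low pressure on the right).
Rotating 270° by 90° counterclockwise gives 180° — the wind blows toward the south.

180°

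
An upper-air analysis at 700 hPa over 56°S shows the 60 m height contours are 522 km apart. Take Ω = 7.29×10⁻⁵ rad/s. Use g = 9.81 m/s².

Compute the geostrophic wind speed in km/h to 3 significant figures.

33.6 km/h

Coriolis parameter at 56°S:
f = 2Ω sin φ = 2 × 7.29×10⁻⁵ × sin 56° = 1.21×10⁻⁴ s⁻¹
Height gradient: |∂Z/∂n| = 60 m / 522000 m = 1.15×10⁻⁴
On a pressure surface, geostrophic balance gives V_g = (g/f)|∂Z/∂n|:
V_g = 9.81 × 1.15×10⁻⁴ / 1.21×10⁻⁴ = 9.33 m/s
Converting: 9.33 m/s × 3.6 = 33.6 km/h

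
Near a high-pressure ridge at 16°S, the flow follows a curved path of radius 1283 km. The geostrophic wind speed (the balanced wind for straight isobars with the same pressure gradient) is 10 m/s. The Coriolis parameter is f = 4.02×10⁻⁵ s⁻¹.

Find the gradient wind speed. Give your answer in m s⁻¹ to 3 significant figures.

13.6 m s⁻¹

Around a high, pressure-gradient force acts outward with centrifugal, so Coriolis balances both:
fV = (1/ρ)|∂P/∂n| + V²/R  →  V² − fR·V + fR·V_g = 0
With fR = 4.02×10⁻⁵ × 1283×10³ m = 51.6 m/s:
V = [fR − √((fR)² − 4 fR V_g)]/2 = [51.6 − √(51.6² − 4×51.6×10)]/2 = 13.6 m/s
Supergeostrophic (V > V_g = 10 m/s), as expected around a high.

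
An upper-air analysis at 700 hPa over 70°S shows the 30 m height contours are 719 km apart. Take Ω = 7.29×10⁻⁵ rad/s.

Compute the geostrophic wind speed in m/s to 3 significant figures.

Coriolis parameter at 70°S:
f = 2Ω sin φ = 2 × 7.29×10⁻⁵ × sin 70° = 1.37×10⁻⁴ s⁻¹
Height gradient: |∂Z/∂n| = 30 m / 719000 m = 4.17×10⁻⁵
On a pressure surface, geostrophic balance gives V_g = (g/f)|∂Z/∂n|:
V_g = 9.81 × 4.17×10⁻⁵ / 1.37×10⁻⁴ = 2.99 m/s

2.99 m/s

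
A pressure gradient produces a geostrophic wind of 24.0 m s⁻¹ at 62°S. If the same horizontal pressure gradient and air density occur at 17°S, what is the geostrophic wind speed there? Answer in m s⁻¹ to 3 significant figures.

With the same pressure gradient and density, V_g ∝ 1/f ∝ 1/sin φ.
V₂ = V₁ · sin φ₁ / sin φ₂ = 24.0 × sin 62° / sin 17°
V₂ = 24.0 × 0.8829/0.2924 = 72.5 m s⁻¹

72.5 m s⁻¹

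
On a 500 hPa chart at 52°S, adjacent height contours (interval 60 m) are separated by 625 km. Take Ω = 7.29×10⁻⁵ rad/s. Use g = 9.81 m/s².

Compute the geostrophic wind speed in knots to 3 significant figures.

15.9 knots

Coriolis parameter at 52°S:
f = 2Ω sin φ = 2 × 7.29×10⁻⁵ × sin 52° = 1.15×10⁻⁴ s⁻¹
Height gradient: |∂Z/∂n| = 60 m / 625000 m = 9.60×10⁻⁵
On a pressure surface, geostrophic balance gives V_g = (g/f)|∂Z/∂n|:
V_g = 9.81 × 9.60×10⁻⁵ / 1.15×10⁻⁴ = 8.20 m/s
Converting: 8.20 m/s × 1.944 = 15.9 knots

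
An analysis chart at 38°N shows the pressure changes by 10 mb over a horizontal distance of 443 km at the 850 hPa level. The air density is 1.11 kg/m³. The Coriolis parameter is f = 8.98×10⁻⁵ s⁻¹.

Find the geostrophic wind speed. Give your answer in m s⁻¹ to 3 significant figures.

22.6 m s⁻¹

Pressure gradient: |∂P/∂n| = 1000 Pa / 443000 m = 2.26×10⁻³ Pa/m
Geostrophic balance (pressure-gradient force = Coriolis force):
V_g = (1/(fρ)) |∂P/∂n| = 2.26×10⁻³ / (8.98×10⁻⁵ × 1.11) = 22.6 m/s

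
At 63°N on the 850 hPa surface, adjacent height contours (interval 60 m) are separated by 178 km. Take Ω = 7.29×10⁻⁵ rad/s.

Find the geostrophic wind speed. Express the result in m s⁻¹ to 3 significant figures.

Coriolis parameter at 63°N:
f = 2Ω sin φ = 2 × 7.29×10⁻⁵ × sin 63° = 1.30×10⁻⁴ s⁻¹
Height gradient: |∂Z/∂n| = 60 m / 178000 m = 3.37×10⁻⁴
On a pressure surface, geostrophic balance gives V_g = (g/f)|∂Z/∂n|:
V_g = 9.81 × 3.37×10⁻⁴ / 1.30×10⁻⁴ = 25.5 m/s

25.5 m s⁻¹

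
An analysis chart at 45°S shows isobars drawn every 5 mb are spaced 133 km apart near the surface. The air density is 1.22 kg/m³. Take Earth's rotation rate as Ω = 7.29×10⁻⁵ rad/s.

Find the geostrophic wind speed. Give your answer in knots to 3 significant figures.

Coriolis parameter at 45°S:
f = 2Ω sin φ = 2 × 7.29×10⁻⁵ × sin 45° = 1.03×10⁻⁴ s⁻¹
Pressure gradient: |∂P/∂n| = 500 Pa / 133000 m = 3.76×10⁻³ Pa/m
Geostrophic balance (pressure-gradient force = Coriolis force):
V_g = (1/(fρ)) |∂P/∂n| = 3.76×10⁻³ / (1.03×10⁻⁴ × 1.22) = 29.9 m/s
Converting: 29.9 m/s × 1.944 = 58.1 knots

58.1 knots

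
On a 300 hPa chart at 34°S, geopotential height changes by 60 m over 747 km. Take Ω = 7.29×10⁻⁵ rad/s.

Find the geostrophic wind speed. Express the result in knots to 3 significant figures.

Coriolis parameter at 34°S:
f = 2Ω sin φ = 2 × 7.29×10⁻⁵ × sin 34° = 8.15×10⁻⁵ s⁻¹
Height gradient: |∂Z/∂n| = 60 m / 747000 m = 8.03×10⁻⁵
On a pressure surface, geostrophic balance gives V_g = (g/f)|∂Z/∂n|:
V_g = 9.81 × 8.03×10⁻⁵ / 8.15×10⁻⁵ = 9.66 m/s
Converting: 9.66 m/s × 1.944 = 18.8 knots

18.8 knots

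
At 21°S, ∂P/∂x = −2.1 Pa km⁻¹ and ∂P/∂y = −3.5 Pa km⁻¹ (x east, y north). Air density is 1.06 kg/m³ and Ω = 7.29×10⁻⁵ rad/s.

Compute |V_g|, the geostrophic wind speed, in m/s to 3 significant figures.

73.7 m/s

Coriolis parameter at 21°S:
f = 2Ω sin φ = 2 × 7.29×10⁻⁵ × sin 21° = 5.23×10⁻⁵ s⁻¹
In the Southern Hemisphere f is negative: f = −5.23×10⁻⁵ s⁻¹.
Component geostrophic relations (x east, y north):
u_g = −(1/(fρ)) ∂P/∂y,  v_g = (1/(fρ)) ∂P/∂x
u_g = −(−3.5×10⁻³)/(−5.23×10⁻⁵ × 1.06) = −63.2 m/s;  v_g = (−2.1×10⁻³)/(−5.23×10⁻⁵ × 1.06) = 37.9 m/s
|V_g| = √(u_g² + v_g²) = 73.7 m/s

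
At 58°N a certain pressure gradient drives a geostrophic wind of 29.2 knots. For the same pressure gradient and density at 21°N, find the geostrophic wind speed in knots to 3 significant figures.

With the same pressure gradient and density, V_g ∝ 1/f ∝ 1/sin φ.
V₂ = V₁ · sin φ₁ / sin φ₂ = 29.2 × sin 58° / sin 21°
V₂ = 29.2 × 0.8480/0.3584 = 69.1 knots

69.1 knots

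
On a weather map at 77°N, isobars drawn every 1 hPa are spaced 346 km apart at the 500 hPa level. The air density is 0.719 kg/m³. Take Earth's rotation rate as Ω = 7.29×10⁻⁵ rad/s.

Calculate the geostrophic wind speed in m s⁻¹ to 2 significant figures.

2.8 m s⁻¹

Coriolis parameter at 77°N:
f = 2Ω sin φ = 2 × 7.29×10⁻⁵ × sin 77° = 1.42×10⁻⁴ s⁻¹
Pressure gradient: |∂P/∂n| = 100 Pa / 346000 m = 2.89×10⁻⁴ Pa/m
Geostrophic balance (pressure-gradient force = Coriolis force):
V_g = (1/(fρ)) |∂P/∂n| = 2.89×10⁻⁴ / (1.42×10⁻⁴ × 0.719) = 2.83 m/s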